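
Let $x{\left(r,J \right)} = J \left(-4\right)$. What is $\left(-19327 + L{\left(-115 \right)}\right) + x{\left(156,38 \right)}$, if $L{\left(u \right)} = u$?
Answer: $-19594$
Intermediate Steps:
$x{\left(r,J \right)} = - 4 J$
$\left(-19327 + L{\left(-115 \right)}\right) + x{\left(156,38 \right)} = \left(-19327 - 115\right) - 152 = -19442 - 152 = -19594$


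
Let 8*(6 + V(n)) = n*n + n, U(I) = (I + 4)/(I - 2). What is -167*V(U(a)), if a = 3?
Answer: -167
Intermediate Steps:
U(I) = (4 + I)/(-2 + I)
V(n) = -6 + n/8 + n²/8 (V(n) = -6 + (n*n + n)/8 = -6 + (n² + n)/8 = -6 + (n + n²)/8 = -6 + (n/8 + n²/8) = -6 + n/8 + n²/8)
-167*V(U(a)) = -167*(-6 + ((4 + 3)/(-2 + 3))/8 + ((4 + 3)/(-2 + 3))²/8) = -167*(-6 + (7/1)/8 + (7/1)²/8) = -167*(-6 + (1*7)/8 + (1*7)²/8) = -167*(-6 + (⅛)*7 + (⅛)*7²) = -167*(-6 + 7/8 + (⅛)*49) = -167*(-6 + 7/8 + 49/8) = -167*1 = -167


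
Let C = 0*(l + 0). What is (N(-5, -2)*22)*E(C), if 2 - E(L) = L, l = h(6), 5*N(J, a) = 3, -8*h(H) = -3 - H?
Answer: 132/5 ≈ 26.400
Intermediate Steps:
h(H) = 3/8 + H/8 (h(H) = -(-3 - H)/8 = 3/8 + H/8)
N(J, a) = ⅗ (N(J, a) = (⅕)*3 = ⅗)
l = 9/8 (l = 3/8 + (⅛)*6 = 3/8 + ¾ = 9/8 ≈ 1.1250)
C = 0 (C = 0*(9/8 + 0) = 0*(9/8) = 0)
E(L) = 2 - L
(N(-5, -2)*22)*E(C) = ((⅗)*22)*(2 - 1*0) = 66*(2 + 0)/5 = (66/5)*2 = 132/5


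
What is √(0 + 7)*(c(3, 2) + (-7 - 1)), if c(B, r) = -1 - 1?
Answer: -10*√7 ≈ -26.458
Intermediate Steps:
c(B, r) = -2
√(0 + 7)*(c(3, 2) + (-7 - 1)) = √(0 + 7)*(-2 + (-7 - 1)) = √7*(-2 - 8) = √7*(-10) = -10*√7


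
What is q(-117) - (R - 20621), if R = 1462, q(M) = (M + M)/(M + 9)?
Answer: 114967/6 ≈ 19161.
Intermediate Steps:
q(M) = 2*M/(9 + M) (q(M) = (2*M)/(9 + M) = 2*M/(9 + M))
q(-117) - (R - 20621) = 2*(-117)/(9 - 117) - (1462 - 20621) = 2*(-117)/(-108) - 1*(-19159) = 2*(-117)*(-1/108) + 19159 = 13/6 + 19159 = 114967/6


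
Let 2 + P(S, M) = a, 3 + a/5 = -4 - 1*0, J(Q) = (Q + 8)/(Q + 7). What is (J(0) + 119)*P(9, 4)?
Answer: -31117/7 ≈ -4445.3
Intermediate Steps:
J(Q) = (8 + Q)/(7 + Q)
a = -35 (a = -15 + 5*(-4 - 1*0) = -15 + 5*(-4 + 0) = -15 + 5*(-4) = -15 - 20 = -35)
P(S, M) = -37 (P(S, M) = -2 - 35 = -37)
(J(0) + 119)*P(9, 4) = ((8 + 0)/(7 + 0) + 119)*(-37) = (8/7 + 119)*(-37) = (841/7)*(-37) = -31117/7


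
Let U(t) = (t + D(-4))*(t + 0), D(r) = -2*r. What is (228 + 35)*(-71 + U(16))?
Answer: 82319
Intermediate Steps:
U(t) = t*(8 + t) (U(t) = (t - 2*(-4))*(t + 0) = (t + 8)*t = (8 + t)*t = t*(8 + t))
(228 + 35)*(-71 + U(16)) = (228 + 35)*(-71 + 16*(8 + 16)) = 263*(-71 + 16*24) = 263*(-71 + 384) = 263*313 = 82319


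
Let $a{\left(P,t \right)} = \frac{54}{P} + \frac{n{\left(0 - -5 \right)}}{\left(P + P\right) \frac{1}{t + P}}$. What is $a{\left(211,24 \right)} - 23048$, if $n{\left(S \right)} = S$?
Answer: $- \frac{9724973}{422} \approx -23045.0$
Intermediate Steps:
$a{\left(P,t \right)} = \frac{54}{P} + \frac{5 \left(P + t\right)}{2 P}$ ($a{\left(P,t \right)} = \frac{54}{P} + \frac{0 - -5}{\left(P + P\right) \frac{1}{t + P}} = \frac{54}{P} + \frac{0 + 5}{2 P \frac{1}{P + t}} = \frac{54}{P} + \frac{5}{2 P \frac{1}{P + t}} = \frac{54}{P} + 5 \frac{P + t}{2 P} = \frac{54}{P} + \frac{5 \left(P + t\right)}{2 P}$)
$a{\left(211,24 \right)} - 23048 = \frac{108 + 5 \cdot 211 + 5 \cdot 24}{2 \cdot 211} - 23048 = \frac{1}{2} \cdot \frac{1}{211} \left(108 + 1055 + 120\right) - 23048 = \frac{1}{2} \cdot \frac{1}{211} \cdot 1283 - 23048 = \frac{1283}{422} - 23048 = - \frac{9724973}{422}$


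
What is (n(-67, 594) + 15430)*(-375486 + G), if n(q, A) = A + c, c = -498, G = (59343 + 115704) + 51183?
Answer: -2317348656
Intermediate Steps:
G = 226230 (G = 175047 + 51183 = 226230)
n(q, A) = -498 + A (n(q, A) = A - 498 = -498 + A)
(n(-67, 594) + 15430)*(-375486 + G) = ((-498 + 594) + 15430)*(-375486 + 226230) = (96 + 15430)*(-149256) = 15526*(-149256) = -2317348656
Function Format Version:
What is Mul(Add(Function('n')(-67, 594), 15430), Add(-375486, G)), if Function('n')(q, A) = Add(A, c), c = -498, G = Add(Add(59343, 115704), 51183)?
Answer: -2317348656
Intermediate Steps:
G = 226230 (G = Add(175047, 51183) = 226230)
Function('n')(q, A) = Add(-498, A) (Function('n')(q, A) = Add(A, -498) = Add(-498, A))
Mul(Add(Function('n')(-67, 594), 15430), Add(-375486, G)) = Mul(Add(Add(-498, 594), 15430), Add(-375486, 226230)) = Mul(Add(96, 15430), -149256) = Mul(15526, -149256) = -2317348656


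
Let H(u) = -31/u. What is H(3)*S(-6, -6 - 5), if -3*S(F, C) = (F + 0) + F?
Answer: -124/3 ≈ -41.333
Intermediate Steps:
S(F, C) = -2*F/3 (S(F, C) = -((F + 0) + F)/3 = -(F + F)/3 = -2*F/3)
H(3)*S(-6, -6 - 5) = (-31/3)*(-⅔*(-6)) = -31*⅓*4 = -31/3*4 = -124/3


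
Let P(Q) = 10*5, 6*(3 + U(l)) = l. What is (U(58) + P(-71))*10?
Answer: 1700/3 ≈ 566.67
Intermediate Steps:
U(l) = -3 + l/6
P(Q) = 50
(U(58) + P(-71))*10 = ((-3 + (⅙)*58) + 50)*10 = ((-3 + 29/3) + 50)*10 = (20/3 + 50)*10 = (170/3)*10 = 1700/3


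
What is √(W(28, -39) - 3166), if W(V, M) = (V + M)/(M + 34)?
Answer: I*√79095/5 ≈ 56.248*I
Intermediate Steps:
W(V, M) = (M + V)/(34 + M)
√(W(28, -39) - 3166) = √((-39 + 28)/(34 - 39) - 3166) = √(-11/(-5) - 3166) = √(-⅕*(-11) - 3166) = √(11/5 - 3166) = √(-15819/5) = I*√79095/5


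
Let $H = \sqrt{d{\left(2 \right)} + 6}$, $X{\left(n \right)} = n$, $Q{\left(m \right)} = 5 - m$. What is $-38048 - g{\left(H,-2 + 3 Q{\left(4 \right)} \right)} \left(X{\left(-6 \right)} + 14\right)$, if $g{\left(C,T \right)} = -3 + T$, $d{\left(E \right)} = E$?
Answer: $-38032$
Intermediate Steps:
$H = 2 \sqrt{2}$ ($H = \sqrt{2 + 6} = \sqrt{8} = 2 \sqrt{2} \approx 2.8284$)
$-38048 - g{\left(H,-2 + 3 Q{\left(4 \right)} \right)} \left(X{\left(-6 \right)} + 14\right) = -38048 - \left(-3 - \left(2 - 3 \left(5 - 4\right)\right)\right) \left(-6 + 14\right) = -38048 - \left(-3 - \left(2 - 3 \left(5 - 4\right)\right)\right) 8 = -38048 - \left(-3 + \left(-2 + 3 \cdot 1\right)\right) 8 = -38048 - \left(-3 + \left(-2 + 3\right)\right) 8 = -38048 - \left(-3 + 1\right) 8 = -38048 - \left(-2\right) 8 = -38048 - -16 = -38048 + 16 = -38032$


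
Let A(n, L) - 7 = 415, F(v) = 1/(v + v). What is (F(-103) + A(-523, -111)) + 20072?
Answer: 4221763/206 ≈ 20494.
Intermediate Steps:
F(v) = 1/(2*v)
A(n, L) = 422 (A(n, L) = 7 + 415 = 422)
(F(-103) + A(-523, -111)) + 20072 = ((1/2)/(-103) + 422) + 20072 = ((1/2)*(-1/103) + 422) + 20072 = (-1/206 + 422) + 20072 = 86931/206 + 20072 = 4221763/206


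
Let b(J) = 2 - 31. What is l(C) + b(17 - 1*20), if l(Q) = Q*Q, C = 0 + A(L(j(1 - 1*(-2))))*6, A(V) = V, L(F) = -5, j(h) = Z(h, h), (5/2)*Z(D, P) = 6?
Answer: 871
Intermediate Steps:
b(J) = -29
Z(D, P) = 12/5 (Z(D, P) = (⅖)*6 = 12/5)
j(h) = 12/5
C = -30 (C = 0 - 5*6 = 0 - 30 = -30)
l(Q) = Q²
l(C) + b(17 - 1*20) = (-30)² - 29 = 900 - 29 = 871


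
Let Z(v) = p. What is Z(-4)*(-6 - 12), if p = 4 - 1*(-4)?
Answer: -144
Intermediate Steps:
p = 8 (p = 4 + 4 = 8)
Z(v) = 8
Z(-4)*(-6 - 12) = 8*(-6 - 12) = 8*(-18) = -144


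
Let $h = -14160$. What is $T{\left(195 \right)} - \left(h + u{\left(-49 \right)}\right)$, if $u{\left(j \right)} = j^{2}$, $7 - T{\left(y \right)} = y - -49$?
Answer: $11522$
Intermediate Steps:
$T{\left(y \right)} = -42 - y$ ($T{\left(y \right)} = 7 - \left(y - -49\right) = 7 - \left(y + 49\right) = 7 - \left(49 + y\right) = -42 - y$)
$T{\left(195 \right)} - \left(h + u{\left(-49 \right)}\right) = \left(-42 - 195\right) - \left(-14160 + \left(-49\right)^{2}\right) = \left(-42 - 195\right) - \left(-14160 + 2401\right) = -237 - -11759 = -237 + 11759 = 11522$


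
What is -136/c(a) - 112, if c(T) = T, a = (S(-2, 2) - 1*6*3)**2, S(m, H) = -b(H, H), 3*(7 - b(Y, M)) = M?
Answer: -598072/5329 ≈ -112.23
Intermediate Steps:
b(Y, M) = 7 - M/3
S(m, H) = -7 + H/3 (S(m, H) = -(7 - H/3) = -7 + H/3)
a = 5329/9 (a = ((-7 + (1/3)*2) - 1*6*3)**2 = ((-7 + 2/3) - 6*3)**2 = (-19/3 - 18)**2 = (-73/3)**2 = 5329/9 ≈ 592.11)
-136/c(a) - 112 = -136/(5329/9) - 112 = (9/5329)*(-136) - 112 = -1224/5329 - 112 = -598072/5329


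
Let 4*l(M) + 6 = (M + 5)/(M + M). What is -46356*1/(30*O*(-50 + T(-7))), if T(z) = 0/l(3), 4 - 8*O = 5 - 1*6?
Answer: 30904/625 ≈ 49.446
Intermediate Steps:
l(M) = -3/2 + (5 + M)/(8*M) (l(M) = -3/2 + ((M + 5)/(M + M))/4 = -3/2 + ((5 + M)/((2*M)))/4 = -3/2 + ((5 + M)*(1/(2*M)))/4 = -3/2 + ((5 + M)/(2*M))/4 = -3/2 + (5 + M)/(8*M))
O = 5/8 (O = ½ - (5 - 1*6)/8 = ½ - (5 - 6)/8 = ½ - ⅛*(-1) = ½ + ⅛ = 5/8 ≈ 0.62500)
T(z) = 0 (T(z) = 0/(((⅛)*(5 - 11*3)/3)) = 0/(((⅛)*(⅓)*(5 - 33))) = 0/(((⅛)*(⅓)*(-28))) = 0/(-7/6) = 0*(-6/7) = 0)
-46356*1/(30*O*(-50 + T(-7))) = -46356*4/(75*(-50 + 0)) = -46356/((-625*6/4)) = -46356/((-50*75/4)) = -46356/(-1875/2) = -46356*(-2/1875) = 30904/625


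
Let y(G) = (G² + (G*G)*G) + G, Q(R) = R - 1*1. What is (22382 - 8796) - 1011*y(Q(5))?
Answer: -71338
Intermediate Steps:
Q(R) = -1 + R (Q(R) = R - 1 = -1 + R)
y(G) = G + G² + G³ (y(G) = (G² + G²*G) + G = (G² + G³) + G = G + G² + G³)
(22382 - 8796) - 1011*y(Q(5)) = (22382 - 8796) - 1011*(-1 + 5)*(1 + (-1 + 5) + (-1 + 5)²) = 13586 - 4044*(1 + 4 + 4²) = 13586 - 4044*(1 + 4 + 16) = 13586 - 4044*21 = 13586 - 1011*84 = 13586 - 84924 = -71338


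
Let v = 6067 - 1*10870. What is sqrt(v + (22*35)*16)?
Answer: sqrt(7517) ≈ 86.701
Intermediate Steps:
v = -4803 (v = 6067 - 10870 = -4803)
sqrt(v + (22*35)*16) = sqrt(-4803 + (22*35)*16) = sqrt(-4803 + 770*16) = sqrt(-4803 + 12320) = sqrt(7517)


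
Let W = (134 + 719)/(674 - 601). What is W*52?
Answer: 44356/73 ≈ 607.62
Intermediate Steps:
W = 853/73 ≈ 11.685
W*52 = (853/73)*52 = 44356/73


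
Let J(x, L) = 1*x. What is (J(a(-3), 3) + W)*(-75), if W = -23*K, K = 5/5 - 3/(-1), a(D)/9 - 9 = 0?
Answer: 825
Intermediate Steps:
a(D) = 81 (a(D) = 81 + 9*0 = 81 + 0 = 81)
K = 4 (K = 5*(1/5) - 3*(-1) = 1 + 3 = 4)
J(x, L) = x
W = -92 (W = -23*4 = -92)
(J(a(-3), 3) + W)*(-75) = (81 - 92)*(-75) = -11*(-75) = 825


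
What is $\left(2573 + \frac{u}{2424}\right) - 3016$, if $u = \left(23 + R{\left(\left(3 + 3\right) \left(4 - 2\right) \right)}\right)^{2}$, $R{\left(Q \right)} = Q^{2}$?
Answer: $- \frac{1045943}{2424} \approx -431.49$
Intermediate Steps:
$u = 27889$ ($u = \left(23 + \left(\left(3 + 3\right) \left(4 - 2\right)\right)^{2}\right)^{2} = \left(23 + \left(6 \cdot 2\right)^{2}\right)^{2} = \left(23 + 12^{2}\right)^{2} = \left(23 + 144\right)^{2} = 167^{2} = 27889$)
$\left(2573 + \frac{u}{2424}\right) - 3016 = \left(2573 + \frac{27889}{2424}\right) - 3016 = \frac{6264841}{2424} - 3016 = - \frac{1045943}{2424}$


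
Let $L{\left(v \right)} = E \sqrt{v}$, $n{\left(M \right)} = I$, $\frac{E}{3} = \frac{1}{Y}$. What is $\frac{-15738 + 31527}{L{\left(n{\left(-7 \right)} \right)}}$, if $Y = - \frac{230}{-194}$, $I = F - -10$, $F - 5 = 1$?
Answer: $\frac{605245}{388} \approx 1559.9$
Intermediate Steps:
$F = 6$ ($F = 5 + 1 = 6$)
$I = 16$ ($I = 6 - -10 = 6 + 10 = 16$)
$Y = \frac{115}{97}$ ($Y = \left(-230\right) \left(- \frac{1}{194}\right) = \frac{115}{97} \approx 1.1856$)
$E = \frac{291}{115}$ ($E = \frac{3}{\frac{115}{97}} = 3 \cdot \frac{97}{115} = \frac{291}{115} \approx 2.5304$)
$n{\left(M \right)} = 16$
$L{\left(v \right)} = \frac{291 \sqrt{v}}{115}$
$\frac{-15738 + 31527}{L{\left(n{\left(-7 \right)} \right)}} = \frac{-15738 + 31527}{\frac{291}{115} \sqrt{16}} = \frac{15789}{\frac{291}{115} \cdot 4} = \frac{15789}{\frac{1164}{115}} = 15789 \cdot \frac{115}{1164} = \frac{605245}{388}$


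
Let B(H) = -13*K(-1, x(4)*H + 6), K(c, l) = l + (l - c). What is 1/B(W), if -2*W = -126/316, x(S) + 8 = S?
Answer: -79/11713 ≈ -0.0067446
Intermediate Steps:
x(S) = -8 + S
W = 63/316 (W = -(-63)/316 = -1/2*(-63/158) = 63/316 ≈ 0.19937)
K(c, l) = -c + 2*l
B(H) = -169 + 104*H (B(H) = -13*(-1*(-1) + 2*((-8 + 4)*H + 6)) = -13*(1 + 2*(-4*H + 6)) = -13*(1 + 2*(6 - 4*H)) = -13*(1 + (12 - 8*H)) = -13*(13 - 8*H) = -169 + 104*H)
1/B(W) = 1/(-169 + 104*(63/316)) = 1/(-169 + 1638/79) = 1/(-11713/79) = -79/11713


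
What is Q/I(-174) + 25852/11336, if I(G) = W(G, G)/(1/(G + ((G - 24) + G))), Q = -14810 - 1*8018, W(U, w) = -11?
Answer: -995299/654654 ≈ -1.5203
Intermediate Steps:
Q = -22828 (Q = -14810 - 8018 = -22828)
I(G) = 264 - 33*G (I(G) = -(11*(G - 24) + 22*G) = -(11*(-24 + G) + 22*G) = -(-264 + 33*G) = -11*(-24 + 3*G) = 264 - 33*G)
Q/I(-174) + 25852/11336 = -22828/(264 - 33*(-174)) + 25852/11336 = -22828/(264 + 5742) + 25852*(1/11336) = -22828/6006 + 6463/2834 = -22828*1/6006 + 6463/2834 = -878/231 + 6463/2834 = -995299/654654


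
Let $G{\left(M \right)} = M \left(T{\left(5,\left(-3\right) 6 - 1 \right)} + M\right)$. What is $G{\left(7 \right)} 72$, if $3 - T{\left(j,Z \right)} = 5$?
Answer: $2520$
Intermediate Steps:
$T{\left(j,Z \right)} = -2$ ($T{\left(j,Z \right)} = 3 - 5 = -2$)
$G{\left(M \right)} = M \left(-2 + M\right)$
$G{\left(7 \right)} 72 = 7 \left(-2 + 7\right) 72 = 7 \cdot 5 \cdot 72 = 35 \cdot 72 = 2520$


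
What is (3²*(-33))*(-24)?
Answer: 7128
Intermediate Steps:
(3²*(-33))*(-24) = (9*(-33))*(-24) = -297*(-24) = 7128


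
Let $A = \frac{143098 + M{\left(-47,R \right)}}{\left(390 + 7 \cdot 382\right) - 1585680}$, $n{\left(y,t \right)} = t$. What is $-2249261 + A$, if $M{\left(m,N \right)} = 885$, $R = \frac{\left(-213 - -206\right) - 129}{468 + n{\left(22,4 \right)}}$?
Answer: $- \frac{508530941537}{226088} \approx -2.2493 \cdot 10^{6}$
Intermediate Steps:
$R = - \frac{17}{59}$ ($R = \frac{\left(-213 - -206\right) - 129}{468 + 4} = \frac{\left(-213 + 206\right) - 129}{472} = \left(-7 - 129\right) \frac{1}{472} = \left(-136\right) \frac{1}{472} = - \frac{17}{59} \approx -0.28814$)
$A = - \frac{20569}{226088}$ ($A = \frac{143098 + 885}{\left(390 + 7 \cdot 382\right) - 1585680} = \frac{143983}{\left(390 + 2674\right) - 1585680} = \frac{143983}{3064 - 1585680} = \frac{143983}{-1582616} = 143983 \left(- \frac{1}{1582616}\right) = - \frac{20569}{226088} \approx -0.090978$)
$-2249261 + A = -2249261 - \frac{20569}{226088} = - \frac{508530941537}{226088}$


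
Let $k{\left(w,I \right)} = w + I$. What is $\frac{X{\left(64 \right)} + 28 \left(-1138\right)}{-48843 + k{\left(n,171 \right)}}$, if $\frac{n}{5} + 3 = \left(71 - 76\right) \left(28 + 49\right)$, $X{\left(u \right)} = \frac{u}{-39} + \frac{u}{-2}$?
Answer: $\frac{311002}{493467} \approx 0.63024$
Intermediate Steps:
$X{\left(u \right)} = - \frac{41 u}{78}$ ($X{\left(u \right)} = u \left(- \frac{1}{39}\right) + u \left(- \frac{1}{2}\right) = - \frac{u}{39} - \frac{u}{2} = - \frac{41 u}{78}$)
$n = -1940$ ($n = -15 + 5 \left(71 - 76\right) \left(28 + 49\right) = -15 + 5 \left(\left(-5\right) 77\right) = -15 + 5 \left(-385\right) = -15 - 1925 = -1940$)
$k{\left(w,I \right)} = I + w$
$\frac{X{\left(64 \right)} + 28 \left(-1138\right)}{-48843 + k{\left(n,171 \right)}} = \frac{\left(- \frac{41}{78}\right) 64 + 28 \left(-1138\right)}{-48843 + \left(171 - 1940\right)} = \frac{- \frac{1312}{39} - 31864}{-48843 - 1769} = - \frac{1244008}{39 \left(-50612\right)} = \left(- \frac{1244008}{39}\right) \left(- \frac{1}{50612}\right) = \frac{311002}{493467}$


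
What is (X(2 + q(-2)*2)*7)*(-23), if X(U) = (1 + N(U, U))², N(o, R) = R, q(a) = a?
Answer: -161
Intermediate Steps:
X(U) = (1 + U)²
(X(2 + q(-2)*2)*7)*(-23) = ((1 + (2 - 2*2))²*7)*(-23) = ((1 + (2 - 4))²*7)*(-23) = ((1 - 2)²*7)*(-23) = ((-1)²*7)*(-23) = (1*7)*(-23) = 7*(-23) = -161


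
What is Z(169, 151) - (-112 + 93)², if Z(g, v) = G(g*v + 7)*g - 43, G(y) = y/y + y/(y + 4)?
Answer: -842828/12765 ≈ -66.026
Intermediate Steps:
G(y) = 1 + y/(4 + y)
Z(g, v) = -43 + 2*g*(9 + g*v)/(11 + g*v) (Z(g, v) = (2*(2 + (g*v + 7))/(4 + (g*v + 7)))*g - 43 = (2*(2 + (7 + g*v))/(4 + (7 + g*v)))*g - 43 = (2*(9 + g*v)/(11 + g*v))*g - 43 = 2*g*(9 + g*v)/(11 + g*v) - 43 = -43 + 2*g*(9 + g*v)/(11 + g*v))
Z(169, 151) - (-112 + 93)² = (-473 - 43*169*151 + 2*169*(9 + 169*151))/(11 + 169*151) - (-112 + 93)² = (-473 - 1097317 + 2*169*(9 + 25519))/(11 + 25519) - 1*(-19)² = (-473 - 1097317 + 2*169*25528)/25530 - 1*361 = (-473 - 1097317 + 8628464)/25530 - 361 = (1/25530)*7530674 - 361 = 3765337/12765 - 361 = -842828/12765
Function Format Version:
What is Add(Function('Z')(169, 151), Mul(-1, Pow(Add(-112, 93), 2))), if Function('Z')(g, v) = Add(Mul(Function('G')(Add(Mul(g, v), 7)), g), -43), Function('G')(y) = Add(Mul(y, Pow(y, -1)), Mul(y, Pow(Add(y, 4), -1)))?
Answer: Rational(-842828, 12765) ≈ -66.026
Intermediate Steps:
Function('G')(y) = Add(1, Mul(y, Pow(Add(4, y), -1)))
Function('Z')(g, v) = Add(-43, Mul(2, g, Pow(Add(11, Mul(g, v)), -1), Add(9, Mul(g, v)))) (Function('Z')(g, v) = Add(Mul(Mul(2, Pow(Add(4, Add(Mul(g, v), 7)), -1), Add(2, Add(Mul(g, v), 7))), g), -43) = Add(Mul(Mul(2, Pow(Add(4, Add(7, Mul(g, v))), -1), Add(2, Add(7, Mul(g, v)))), g), -43) = Add(Mul(Mul(2, Pow(Add(11, Mul(g, v)), -1), Add(9, Mul(g, v))), g), -43) = Add(Mul(2, g, Pow(Add(11, Mul(g, v)), -1), Add(9, Mul(g, v))), -43) = Add(-43, Mul(2, g, Pow(Add(11, Mul(g, v)), -1), Add(9, Mul(g, v)))))
Add(Function('Z')(169, 151), Mul(-1, Pow(Add(-112, 93), 2))) = Add(Mul(Pow(Add(11, Mul(169, 151)), -1), Add(-473, Mul(-43, 169, 151), Mul(2, 169, Add(9, Mul(169, 151))))), Mul(-1, Pow(Add(-112, 93), 2))) = Add(Mul(Pow(Add(11, 25519), -1), Add(-473, -1097317, Mul(2, 169, Add(9, 25519)))), Mul(-1, Pow(-19, 2))) = Add(Mul(Pow(25530, -1), Add(-473, -1097317, Mul(2, 169, 25528))), Mul(-1, 361)) = Add(Mul(Rational(1, 25530), Add(-473, -1097317, 8628464)), -361) = Add(Mul(Rational(1, 25530), 7530674), -361) = Add(Rational(3765337, 12765), -361) = Rational(-842828, 12765)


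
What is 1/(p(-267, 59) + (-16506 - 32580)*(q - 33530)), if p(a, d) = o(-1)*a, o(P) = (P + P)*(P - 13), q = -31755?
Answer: 1/3204572034 ≈ 3.1205e-10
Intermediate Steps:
o(P) = 2*P*(-13 + P) (o(P) = (2*P)*(-13 + P) = 2*P*(-13 + P))
p(a, d) = 28*a (p(a, d) = (2*(-1)*(-13 - 1))*a = (2*(-1)*(-14))*a = 28*a)
1/(p(-267, 59) + (-16506 - 32580)*(q - 33530)) = 1/(28*(-267) + (-16506 - 32580)*(-31755 - 33530)) = 1/(-7476 - 49086*(-65285)) = 1/(-7476 + 3204579510) = 1/3204572034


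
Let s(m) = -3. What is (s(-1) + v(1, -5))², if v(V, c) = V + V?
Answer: 1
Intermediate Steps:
v(V, c) = 2*V
(s(-1) + v(1, -5))² = (-3 + 2*1)² = (-3 + 2)² = (-1)² = 1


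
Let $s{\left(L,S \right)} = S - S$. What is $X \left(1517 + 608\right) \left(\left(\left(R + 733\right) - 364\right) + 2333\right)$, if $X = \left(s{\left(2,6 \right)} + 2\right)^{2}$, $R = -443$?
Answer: $19201500$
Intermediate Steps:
$s{\left(L,S \right)} = 0$
$X = 4$ ($X = \left(0 + 2\right)^{2} = 2^{2} = 4$)
$X \left(1517 + 608\right) \left(\left(\left(R + 733\right) - 364\right) + 2333\right) = 4 \left(1517 + 608\right) \left(\left(\left(-443 + 733\right) - 364\right) + 2333\right) = 4 \cdot 2125 \left(\left(290 - 364\right) + 2333\right) = 4 \cdot 2125 \left(-74 + 2333\right) = 4 \cdot 2125 \cdot 2259 = 4 \cdot 4800375 = 19201500$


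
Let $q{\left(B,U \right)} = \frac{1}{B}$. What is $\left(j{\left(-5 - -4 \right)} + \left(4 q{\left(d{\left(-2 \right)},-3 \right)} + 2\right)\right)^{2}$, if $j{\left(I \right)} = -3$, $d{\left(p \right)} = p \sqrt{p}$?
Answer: $\left(1 - i \sqrt{2}\right)^{2} \approx -1.0 - 2.8284 i$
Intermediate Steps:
$d{\left(p \right)} = p^{\frac{3}{2}}$
$\left(j{\left(-5 - -4 \right)} + \left(4 q{\left(d{\left(-2 \right)},-3 \right)} + 2\right)\right)^{2} = \left(-3 + \left(\frac{4}{\left(-2\right)^{\frac{3}{2}}} + 2\right)\right)^{2} = \left(-3 + \left(\frac{4}{\left(-2\right) i \sqrt{2}} + 2\right)\right)^{2} = \left(-3 + \left(4 \frac{i \sqrt{2}}{4} + 2\right)\right)^{2} = \left(-3 + \left(i \sqrt{2} + 2\right)\right)^{2} = \left(-3 + \left(2 + i \sqrt{2}\right)\right)^{2} = \left(-1 + i \sqrt{2}\right)^{2}$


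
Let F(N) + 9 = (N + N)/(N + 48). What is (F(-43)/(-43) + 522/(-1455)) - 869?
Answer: -3623554/4171 ≈ -868.75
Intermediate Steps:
F(N) = -9 + 2*N/(48 + N) (F(N) = -9 + (N + N)/(N + 48) = -9 + (2*N)/(48 + N) = -9 + 2*N/(48 + N))
(F(-43)/(-43) + 522/(-1455)) - 869 = (((-432 - 7*(-43))/(48 - 43))/(-43) + 522/(-1455)) - 869 = (((-432 + 301)/5)*(-1/43) + 522*(-1/1455)) - 869 = (((⅕)*(-131))*(-1/43) - 174/485) - 869 = (-131/5*(-1/43) - 174/485) - 869 = (131/215 - 174/485) - 869 = 1045/4171 - 869 = -3623554/4171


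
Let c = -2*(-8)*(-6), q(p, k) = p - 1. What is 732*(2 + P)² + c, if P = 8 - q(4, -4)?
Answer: 35772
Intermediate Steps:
q(p, k) = -1 + p
c = -96 (c = 16*(-6) = -96)
P = 5 (P = 8 - (-1 + 4) = 8 - 1*3 = 8 - 3 = 5)
732*(2 + P)² + c = 732*(2 + 5)² - 96 = 732*7² - 96 = 732*49 - 96 = 35868 - 96 = 35772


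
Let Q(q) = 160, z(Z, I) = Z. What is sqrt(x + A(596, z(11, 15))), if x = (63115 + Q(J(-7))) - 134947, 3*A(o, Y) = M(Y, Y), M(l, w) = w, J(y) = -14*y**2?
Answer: I*sqrt(645015)/3 ≈ 267.71*I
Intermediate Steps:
A(o, Y) = Y/3
x = -71672 (x = (63115 + 160) - 134947 = 63275 - 134947 = -71672)
sqrt(x + A(596, z(11, 15))) = sqrt(-71672 + (1/3)*11) = sqrt(-71672 + 11/3) = sqrt(-215005/3) = I*sqrt(645015)/3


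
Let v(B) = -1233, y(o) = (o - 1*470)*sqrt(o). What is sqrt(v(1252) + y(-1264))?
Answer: sqrt(-1233 - 6936*I*sqrt(79)) ≈ 173.82 - 177.33*I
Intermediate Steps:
y(o) = sqrt(o)*(-470 + o) (y(o) = (o - 470)*sqrt(o) = (-470 + o)*sqrt(o) = sqrt(o)*(-470 + o))
sqrt(v(1252) + y(-1264)) = sqrt(-1233 + sqrt(-1264)*(-470 - 1264)) = sqrt(-1233 + (4*I*sqrt(79))*(-1734)) = sqrt(-1233 - 6936*I*sqrt(79))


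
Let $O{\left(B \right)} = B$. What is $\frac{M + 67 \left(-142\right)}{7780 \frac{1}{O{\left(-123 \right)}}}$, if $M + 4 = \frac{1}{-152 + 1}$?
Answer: $\frac{176777937}{1174780} \approx 150.48$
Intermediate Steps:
$M = - \frac{605}{151}$ ($M = -4 + \frac{1}{-152 + 1} = -4 + \frac{1}{-151} = -4 - \frac{1}{151} = - \frac{605}{151} \approx -4.0066$)
$\frac{M + 67 \left(-142\right)}{7780 \frac{1}{O{\left(-123 \right)}}} = \frac{- \frac{605}{151} + 67 \left(-142\right)}{7780 \frac{1}{-123}} = \frac{- \frac{605}{151} - 9514}{7780 \left(- \frac{1}{123}\right)} = - \frac{1437219}{151 \left(- \frac{7780}{123}\right)} = \left(- \frac{1437219}{151}\right) \left(- \frac{123}{7780}\right) = \frac{176777937}{1174780}$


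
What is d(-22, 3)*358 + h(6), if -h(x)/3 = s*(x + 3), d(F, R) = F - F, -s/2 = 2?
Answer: 108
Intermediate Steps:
s = -4 (s = -2*2 = -4)
d(F, R) = 0
h(x) = 36 + 12*x (h(x) = -(-12)*(x + 3) = -(-12)*(3 + x) = -3*(-12 - 4*x) = 36 + 12*x)
d(-22, 3)*358 + h(6) = 0*358 + (36 + 12*6) = 0 + (36 + 72) = 0 + 108 = 108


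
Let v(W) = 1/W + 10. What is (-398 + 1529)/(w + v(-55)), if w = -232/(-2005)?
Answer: 24944205/222701 ≈ 112.01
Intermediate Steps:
w = 232/2005 (w = -232*(-1/2005) = 232/2005 ≈ 0.11571)
v(W) = 10 + 1/W
(-398 + 1529)/(w + v(-55)) = (-398 + 1529)/(232/2005 + (10 + 1/(-55))) = 1131/(232/2005 + (10 - 1/55)) = 1131/(232/2005 + 549/55) = 1131/(222701/22055) = 1131*(22055/222701) = 24944205/222701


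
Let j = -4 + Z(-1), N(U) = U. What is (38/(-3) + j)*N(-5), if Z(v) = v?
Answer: 265/3 ≈ 88.333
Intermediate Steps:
j = -5 (j = -4 - 1 = -5)
(38/(-3) + j)*N(-5) = (38/(-3) - 5)*(-5) = (38*(-1/3) - 5)*(-5) = (-38/3 - 5)*(-5) = -53/3*(-5) = 265/3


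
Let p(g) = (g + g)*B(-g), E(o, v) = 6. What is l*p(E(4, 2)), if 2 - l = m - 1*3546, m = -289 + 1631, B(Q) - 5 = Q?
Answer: -26472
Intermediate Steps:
B(Q) = 5 + Q
m = 1342
l = 2206 (l = 2 - (1342 - 1*3546) = 2 - (1342 - 3546) = 2 - 1*(-2204) = 2 + 2204 = 2206)
p(g) = 2*g*(5 - g) (p(g) = (g + g)*(5 - g) = (2*g)*(5 - g) = 2*g*(5 - g))
l*p(E(4, 2)) = 2206*(2*6*(5 - 1*6)) = 2206*(2*6*(5 - 6)) = 2206*(2*6*(-1)) = 2206*(-12) = -26472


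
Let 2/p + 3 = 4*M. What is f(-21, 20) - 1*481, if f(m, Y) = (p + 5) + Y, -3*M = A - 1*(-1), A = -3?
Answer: -462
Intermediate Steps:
M = 2/3 (M = -(-3 - 1*(-1))/3 = -(-3 + 1)/3 = -1/3*(-2) = 2/3 ≈ 0.66667)
p = -6 (p = 2/(-3 + 4*(2/3)) = 2/(-3 + 8/3) = 2/(-1/3) = 2*(-3) = -6)
f(m, Y) = -1 + Y (f(m, Y) = (-6 + 5) + Y = -1 + Y)
f(-21, 20) - 1*481 = (-1 + 20) - 1*481 = 19 - 481 = -462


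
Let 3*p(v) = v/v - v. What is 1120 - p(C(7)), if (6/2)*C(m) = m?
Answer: 10084/9 ≈ 1120.4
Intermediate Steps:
C(m) = m/3
p(v) = ⅓ - v/3 (p(v) = (v/v - v)/3 = (1 - v)/3 = ⅓ - v/3)
1120 - p(C(7)) = 1120 - (⅓ - 7/9) = 1120 - 1*(-4/9) = 1120 + 4/9 = 10084/9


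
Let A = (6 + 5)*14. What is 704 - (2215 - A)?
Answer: -1357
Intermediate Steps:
A = 154 (A = 11*14 = 154)
704 - (2215 - A) = 704 - (2215 - 1*154) = 704 - (2215 - 154) = 704 - 1*2061 = 704 - 2061 = -1357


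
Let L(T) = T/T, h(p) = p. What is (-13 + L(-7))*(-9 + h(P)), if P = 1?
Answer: 96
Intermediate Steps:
L(T) = 1
(-13 + L(-7))*(-9 + h(P)) = (-13 + 1)*(-9 + 1) = -12*(-8) = 96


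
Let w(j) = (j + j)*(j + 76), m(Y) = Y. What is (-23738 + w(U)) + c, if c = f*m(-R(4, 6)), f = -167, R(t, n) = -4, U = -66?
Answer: -25726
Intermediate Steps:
c = -668 (c = -(-167)*(-4) = -167*4 = -668)
w(j) = 2*j*(76 + j) (w(j) = (2*j)*(76 + j) = 2*j*(76 + j))
(-23738 + w(U)) + c = (-23738 + 2*(-66)*(76 - 66)) - 668 = (-23738 + 2*(-66)*10) - 668 = (-23738 - 1320) - 668 = -25058 - 668 = -25726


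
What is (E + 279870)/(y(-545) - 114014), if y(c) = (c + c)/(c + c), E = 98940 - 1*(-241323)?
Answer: -620133/114013 ≈ -5.4391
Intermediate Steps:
E = 340263 (E = 98940 + 241323 = 340263)
y(c) = 1 (y(c) = (2*c)/((2*c)) = (2*c)*(1/(2*c)) = 1)
(E + 279870)/(y(-545) - 114014) = (340263 + 279870)/(1 - 114014) = 620133/(-114013) = 620133*(-1/114013) = -620133/114013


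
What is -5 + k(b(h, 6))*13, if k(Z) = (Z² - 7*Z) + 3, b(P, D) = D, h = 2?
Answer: -44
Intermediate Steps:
k(Z) = 3 + Z² - 7*Z
-5 + k(b(h, 6))*13 = -5 + (3 + 6² - 7*6)*13 = -5 + (3 + 36 - 42)*13 = -5 - 3*13 = -5 - 39 = -44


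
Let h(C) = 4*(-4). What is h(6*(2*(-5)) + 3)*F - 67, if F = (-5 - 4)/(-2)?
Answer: -139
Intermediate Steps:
F = 9/2 (F = -½*(-9) = 9/2 ≈ 4.5000)
h(C) = -16
h(6*(2*(-5)) + 3)*F - 67 = -16*9/2 - 67 = -72 - 67 = -139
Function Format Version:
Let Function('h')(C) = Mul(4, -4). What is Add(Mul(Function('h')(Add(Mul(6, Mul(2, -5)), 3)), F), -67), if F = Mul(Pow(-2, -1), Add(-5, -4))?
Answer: -139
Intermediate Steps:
F = Rational(9, 2) (F = Mul(Rational(-1, 2), -9) = Rational(9, 2) ≈ 4.5000)
Function('h')(C) = -16
Add(Mul(Function('h')(Add(Mul(6, Mul(2, -5)), 3)), F), -67) = Add(Mul(-16, Rational(9, 2)), -67) = Add(-72, -67) = -139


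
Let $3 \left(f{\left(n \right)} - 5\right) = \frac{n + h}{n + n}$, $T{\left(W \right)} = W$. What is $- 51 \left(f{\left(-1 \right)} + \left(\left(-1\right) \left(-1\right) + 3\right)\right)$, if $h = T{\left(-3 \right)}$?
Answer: $-493$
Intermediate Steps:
$h = -3$
$f{\left(n \right)} = 5 + \frac{-3 + n}{6 n}$ ($f{\left(n \right)} = 5 + \frac{\left(n - 3\right) \frac{1}{n + n}}{3} = 5 + \frac{\left(-3 + n\right) \frac{1}{2 n}}{3} = 5 + \frac{\frac{1}{2} \frac{1}{n} \left(-3 + n\right)}{3} = 5 + \frac{-3 + n}{6 n}$)
$- 51 \left(f{\left(-1 \right)} + \left(\left(-1\right) \left(-1\right) + 3\right)\right) = - 51 \left(\frac{-3 + 31 \left(-1\right)}{6 \left(-1\right)} + \left(\left(-1\right) \left(-1\right) + 3\right)\right) = - 51 \left(\frac{1}{6} \left(-1\right) \left(-3 - 31\right) + \left(1 + 3\right)\right) = - 51 \left(\frac{1}{6} \left(-1\right) \left(-34\right) + 4\right) = - 51 \left(\frac{17}{3} + 4\right) = \left(-51\right) \frac{29}{3} = -493$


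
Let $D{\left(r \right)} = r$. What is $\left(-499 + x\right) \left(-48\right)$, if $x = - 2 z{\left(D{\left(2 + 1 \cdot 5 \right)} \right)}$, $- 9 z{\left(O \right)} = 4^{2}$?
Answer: $\frac{71344}{3} \approx 23781.0$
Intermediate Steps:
$z{\left(O \right)} = - \frac{16}{9}$ ($z{\left(O \right)} = - \frac{4^{2}}{9} = \left(- \frac{1}{9}\right) 16 = - \frac{16}{9}$)
$x = \frac{32}{9}$ ($x = \left(-2\right) \left(- \frac{16}{9}\right) = \frac{32}{9} \approx 3.5556$)
$\left(-499 + x\right) \left(-48\right) = \left(-499 + \frac{32}{9}\right) \left(-48\right) = \left(- \frac{4459}{9}\right) \left(-48\right) = \frac{71344}{3}$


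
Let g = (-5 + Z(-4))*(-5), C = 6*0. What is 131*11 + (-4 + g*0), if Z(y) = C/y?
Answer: 1437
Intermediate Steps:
C = 0
Z(y) = 0 (Z(y) = 0/y = 0)
g = 25 (g = (-5 + 0)*(-5) = -5*(-5) = 25)
131*11 + (-4 + g*0) = 131*11 + (-4 + 25*0) = 1441 + (-4 + 0) = 1441 - 4 = 1437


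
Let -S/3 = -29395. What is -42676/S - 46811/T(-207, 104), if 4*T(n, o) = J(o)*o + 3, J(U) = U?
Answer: -16973823784/954073515 ≈ -17.791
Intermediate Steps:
S = 88185 (S = -3*(-29395) = 88185)
T(n, o) = 3/4 + o**2/4 (T(n, o) = (o*o + 3)/4 = (o**2 + 3)/4 = (3 + o**2)/4 = 3/4 + o**2/4)
-42676/S - 46811/T(-207, 104) = -42676/88185 - 46811/(3/4 + (1/4)*104**2) = -42676*1/88185 - 46811/(3/4 + (1/4)*10816) = -42676/88185 - 46811/(3/4 + 2704) = -42676/88185 - 46811/10819/4 = -42676/88185 - 46811*4/10819 = -42676/88185 - 187244/10819 = -16973823784/954073515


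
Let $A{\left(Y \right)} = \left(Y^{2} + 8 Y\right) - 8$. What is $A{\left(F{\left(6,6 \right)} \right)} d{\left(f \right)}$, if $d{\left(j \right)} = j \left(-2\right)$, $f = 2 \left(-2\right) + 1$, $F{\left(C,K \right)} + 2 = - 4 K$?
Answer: $2760$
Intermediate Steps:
$F{\left(C,K \right)} = -2 - 4 K$
$A{\left(Y \right)} = -8 + Y^{2} + 8 Y$
$f = -3$ ($f = -4 + 1 = -3$)
$d{\left(j \right)} = - 2 j$
$A{\left(F{\left(6,6 \right)} \right)} d{\left(f \right)} = \left(-8 + \left(-2 - 24\right)^{2} + 8 \left(-2 - 24\right)\right) \left(\left(-2\right) \left(-3\right)\right) = \left(-8 + \left(-2 - 24\right)^{2} + 8 \left(-2 - 24\right)\right) 6 = \left(-8 + \left(-26\right)^{2} + 8 \left(-26\right)\right) 6 = \left(-8 + 676 - 208\right) 6 = 460 \cdot 6 = 2760$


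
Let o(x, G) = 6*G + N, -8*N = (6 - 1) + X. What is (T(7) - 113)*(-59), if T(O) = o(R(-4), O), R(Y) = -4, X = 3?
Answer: 4248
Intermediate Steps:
N = -1 (N = -((6 - 1) + 3)/8 = -(5 + 3)/8 = -⅛*8 = -1)
o(x, G) = -1 + 6*G (o(x, G) = 6*G - 1 = -1 + 6*G)
T(O) = -1 + 6*O
(T(7) - 113)*(-59) = ((-1 + 6*7) - 113)*(-59) = ((-1 + 42) - 113)*(-59) = (41 - 113)*(-59) = -72*(-59) = 4248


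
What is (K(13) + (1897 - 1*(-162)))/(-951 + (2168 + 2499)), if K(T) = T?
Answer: 518/929 ≈ 0.55759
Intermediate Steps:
(K(13) + (1897 - 1*(-162)))/(-951 + (2168 + 2499)) = (13 + (1897 - 1*(-162)))/(-951 + (2168 + 2499)) = (13 + (1897 + 162))/(-951 + 4667) = (13 + 2059)/3716 = 2072*(1/3716) = 518/929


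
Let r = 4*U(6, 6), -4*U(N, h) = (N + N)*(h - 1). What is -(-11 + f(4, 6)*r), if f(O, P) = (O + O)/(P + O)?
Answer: 59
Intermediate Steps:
f(O, P) = 2*O/(O + P) (f(O, P) = (2*O)/(O + P) = 2*O/(O + P))
U(N, h) = -N*(-1 + h)/2 (U(N, h) = -(N + N)*(h - 1)/4 = -2*N*(-1 + h)/4 = -N*(-1 + h)/2)
r = -60 (r = 4*((½)*6*(1 - 1*6)) = 4*((½)*6*(1 - 6)) = 4*((½)*6*(-5)) = 4*(-15) = -60)
-(-11 + f(4, 6)*r) = -(-11 + (2*4/(4 + 6))*(-60)) = -(-11 + (2*4/10)*(-60)) = -(-11 + (2*4*(⅒))*(-60)) = -(-11 + (⅘)*(-60)) = -(-11 - 48) = -1*(-59) = 59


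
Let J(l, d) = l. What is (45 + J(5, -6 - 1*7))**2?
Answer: 2500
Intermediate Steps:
(45 + J(5, -6 - 1*7))**2 = (45 + 5)**2 = 50**2 = 2500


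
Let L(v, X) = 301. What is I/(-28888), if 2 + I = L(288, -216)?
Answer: -13/1256 ≈ -0.010350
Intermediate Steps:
I = 299 (I = -2 + 301 = 299)
I/(-28888) = 299/(-28888) = 299*(-1/28888) = -13/1256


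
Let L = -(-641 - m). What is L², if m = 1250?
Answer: 3575881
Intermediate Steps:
L = 1891 (L = -(-641 - 1*1250) = -(-641 - 1250) = -1*(-1891) = 1891)
L² = 1891² = 3575881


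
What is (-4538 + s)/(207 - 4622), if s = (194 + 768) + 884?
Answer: 2692/4415 ≈ 0.60974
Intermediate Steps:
s = 1846 (s = 962 + 884 = 1846)
(-4538 + s)/(207 - 4622) = (-4538 + 1846)/(207 - 4622) = -2692/(-4415) = -2692*(-1/4415) = 2692/4415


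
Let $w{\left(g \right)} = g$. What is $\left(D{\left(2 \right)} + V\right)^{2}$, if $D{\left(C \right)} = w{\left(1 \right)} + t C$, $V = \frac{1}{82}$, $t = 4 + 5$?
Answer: $\frac{2430481}{6724} \approx 361.46$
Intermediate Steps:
$t = 9$
$V = \frac{1}{82} \approx 0.012195$
$D{\left(C \right)} = 1 + 9 C$
$\left(D{\left(2 \right)} + V\right)^{2} = \left(\left(1 + 9 \cdot 2\right) + \frac{1}{82}\right)^{2} = \left(\left(1 + 18\right) + \frac{1}{82}\right)^{2} = \left(19 + \frac{1}{82}\right)^{2} = \left(\frac{1559}{82}\right)^{2} = \frac{2430481}{6724}$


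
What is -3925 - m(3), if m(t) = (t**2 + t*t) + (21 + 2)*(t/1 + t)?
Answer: -4081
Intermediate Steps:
m(t) = 2*t**2 + 46*t (m(t) = (t**2 + t**2) + 23*(t*1 + t) = 2*t**2 + 23*(t + t) = 2*t**2 + 23*(2*t) = 2*t**2 + 46*t)
-3925 - m(3) = -3925 - 2*3*(23 + 3) = -3925 - 2*3*26 = -3925 - 1*156 = -3925 - 156 = -4081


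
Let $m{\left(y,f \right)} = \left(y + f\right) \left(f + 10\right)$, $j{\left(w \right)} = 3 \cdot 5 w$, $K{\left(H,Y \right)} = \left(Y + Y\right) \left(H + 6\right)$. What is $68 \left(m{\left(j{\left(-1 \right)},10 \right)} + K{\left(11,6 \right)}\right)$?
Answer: $7072$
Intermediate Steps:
$K{\left(H,Y \right)} = 2 Y \left(6 + H\right)$
$j{\left(w \right)} = 15 w$
$m{\left(y,f \right)} = \left(10 + f\right) \left(f + y\right)$ ($m{\left(y,f \right)} = \left(f + y\right) \left(10 + f\right) = \left(10 + f\right) \left(f + y\right)$)
$68 \left(m{\left(j{\left(-1 \right)},10 \right)} + K{\left(11,6 \right)}\right) = 68 \left(\left(10^{2} + 10 \cdot 10 + 10 \cdot 15 \left(-1\right) + 10 \cdot 15 \left(-1\right)\right) + 2 \cdot 6 \left(6 + 11\right)\right) = 68 \left(\left(100 + 100 + 10 \left(-15\right) + 10 \left(-15\right)\right) + 2 \cdot 6 \cdot 17\right) = 68 \left(\left(100 + 100 - 150 - 150\right) + 204\right) = 68 \left(-100 + 204\right) = 68 \cdot 104 = 7072$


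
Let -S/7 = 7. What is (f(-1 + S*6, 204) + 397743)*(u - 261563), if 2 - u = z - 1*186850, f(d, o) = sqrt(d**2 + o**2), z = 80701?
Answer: -61814035116 - 155412*sqrt(128641) ≈ -6.1870e+10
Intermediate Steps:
S = -49 (S = -7*7 = -49)
u = 106151 (u = 2 - (80701 - 1*186850) = 2 - (80701 - 186850) = 2 - 1*(-106149) = 2 + 106149 = 106151)
(f(-1 + S*6, 204) + 397743)*(u - 261563) = (sqrt((-1 - 49*6)**2 + 204**2) + 397743)*(106151 - 261563) = (sqrt((-1 - 294)**2 + 41616) + 397743)*(-155412) = (sqrt((-295)**2 + 41616) + 397743)*(-155412) = (sqrt(87025 + 41616) + 397743)*(-155412) = (sqrt(128641) + 397743)*(-155412) = (397743 + sqrt(128641))*(-155412) = -61814035116 - 155412*sqrt(128641)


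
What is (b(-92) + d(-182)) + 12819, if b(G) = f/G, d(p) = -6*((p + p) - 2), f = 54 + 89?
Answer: 1381237/92 ≈ 15013.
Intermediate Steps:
f = 143
d(p) = 12 - 12*p (d(p) = -6*(2*p - 2) = -6*(-2 + 2*p) = 12 - 12*p)
b(G) = 143/G
(b(-92) + d(-182)) + 12819 = (143/(-92) + (12 - 12*(-182))) + 12819 = (143*(-1/92) + (12 + 2184)) + 12819 = (-143/92 + 2196) + 12819 = 201889/92 + 12819 = 1381237/92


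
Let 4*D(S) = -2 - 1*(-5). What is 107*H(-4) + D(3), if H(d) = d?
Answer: -1709/4 ≈ -427.25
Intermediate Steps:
D(S) = 3/4 (D(S) = (-2 - 1*(-5))/4 = (-2 + 5)/4 = (1/4)*3 = 3/4)
107*H(-4) + D(3) = 107*(-4) + 3/4 = -428 + 3/4 = -1709/4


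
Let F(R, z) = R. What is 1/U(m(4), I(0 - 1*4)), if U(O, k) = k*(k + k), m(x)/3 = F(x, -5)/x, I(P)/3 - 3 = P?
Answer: 1/18 ≈ 0.055556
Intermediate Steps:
I(P) = 9 + 3*P
m(x) = 3 (m(x) = 3*(x/x) = 3*1 = 3)
U(O, k) = 2*k² (U(O, k) = k*(2*k) = 2*k²)
1/U(m(4), I(0 - 1*4)) = 1/(2*(9 + 3*(0 - 1*4))²) = 1/(2*(9 + 3*(0 - 4))²) = 1/(2*(9 + 3*(-4))²) = 1/(2*(9 - 12)²) = 1/(2*(-3)²) = 1/(2*9) = 1/18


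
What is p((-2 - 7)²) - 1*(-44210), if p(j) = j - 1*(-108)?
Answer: 44399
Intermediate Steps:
p(j) = 108 + j (p(j) = j + 108 = 108 + j)
p((-2 - 7)²) - 1*(-44210) = (108 + (-2 - 7)²) - 1*(-44210) = (108 + (-9)²) + 44210 = (108 + 81) + 44210 = 189 + 44210 = 44399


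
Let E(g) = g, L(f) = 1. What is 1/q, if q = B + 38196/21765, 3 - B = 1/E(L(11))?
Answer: 7255/27242 ≈ 0.26632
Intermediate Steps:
B = 2 (B = 3 - 1/1 = 3 - 1*1 = 3 - 1 = 2)
q = 27242/7255 (q = 2 + 38196/21765 = 2 + 38196*(1/21765) = 2 + 12732/7255 = 27242/7255 ≈ 3.7549)
1/q = 1/(27242/7255) = 7255/27242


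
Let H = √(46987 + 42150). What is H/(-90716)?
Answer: -√89137/90716 ≈ -0.0032911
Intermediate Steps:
H = √89137 ≈ 298.56
H/(-90716) = √89137/(-90716) = √89137*(-1/90716) = -√89137/90716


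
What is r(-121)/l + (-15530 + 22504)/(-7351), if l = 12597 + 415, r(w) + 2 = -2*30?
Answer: -45600725/47825606 ≈ -0.95348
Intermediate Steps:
r(w) = -62 (r(w) = -2 - 2*30 = -2 - 60 = -62)
l = 13012
r(-121)/l + (-15530 + 22504)/(-7351) = -62/13012 + (-15530 + 22504)/(-7351) = -62*1/13012 + 6974*(-1/7351) = -31/6506 - 6974/7351 = -45600725/47825606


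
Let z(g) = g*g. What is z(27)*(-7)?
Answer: -5103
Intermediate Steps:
z(g) = g²
z(27)*(-7) = 27²*(-7) = 729*(-7) = -5103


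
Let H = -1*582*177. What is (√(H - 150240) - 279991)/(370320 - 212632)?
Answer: -279991/157688 + I*√253254/157688 ≈ -1.7756 + 0.0031914*I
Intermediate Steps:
H = -103014 (H = -582*177 = -103014)
(√(H - 150240) - 279991)/(370320 - 212632) = (√(-103014 - 150240) - 279991)/(370320 - 212632) = (√(-253254) - 279991)/157688 = (I*√253254 - 279991)*(1/157688) = (-279991 + I*√253254)*(1/157688) = -279991/157688 + I*√253254/157688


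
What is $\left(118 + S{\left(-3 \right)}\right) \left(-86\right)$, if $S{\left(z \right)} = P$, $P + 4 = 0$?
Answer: $-9804$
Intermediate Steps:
$P = -4$ ($P = -4 + 0 = -4$)
$S{\left(z \right)} = -4$
$\left(118 + S{\left(-3 \right)}\right) \left(-86\right) = \left(118 - 4\right) \left(-86\right) = 114 \left(-86\right) = -9804$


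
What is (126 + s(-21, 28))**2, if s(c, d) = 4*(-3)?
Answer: 12996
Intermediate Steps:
s(c, d) = -12
(126 + s(-21, 28))**2 = (126 - 12)**2 = 114**2 = 12996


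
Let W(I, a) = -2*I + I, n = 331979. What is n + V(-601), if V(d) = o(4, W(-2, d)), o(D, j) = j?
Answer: 331981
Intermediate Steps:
W(I, a) = -I
V(d) = 2 (V(d) = -1*(-2) = 2)
n + V(-601) = 331979 + 2 = 331981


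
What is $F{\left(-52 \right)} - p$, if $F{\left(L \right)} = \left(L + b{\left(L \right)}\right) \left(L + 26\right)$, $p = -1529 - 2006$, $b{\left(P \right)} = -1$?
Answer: $4913$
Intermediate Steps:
$p = -3535$ ($p = -1529 - 2006 = -3535$)
$F{\left(L \right)} = \left(-1 + L\right) \left(26 + L\right)$ ($F{\left(L \right)} = \left(L - 1\right) \left(L + 26\right) = \left(-1 + L\right) \left(26 + L\right)$)
$F{\left(-52 \right)} - p = \left(-26 + \left(-52\right)^{2} + 25 \left(-52\right)\right) - -3535 = \left(-26 + 2704 - 1300\right) + 3535 = 1378 + 3535 = 4913$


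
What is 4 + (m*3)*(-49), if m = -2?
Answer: 298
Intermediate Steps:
4 + (m*3)*(-49) = 4 - 2*3*(-49) = 4 - 6*(-49) = 4 + 294 = 298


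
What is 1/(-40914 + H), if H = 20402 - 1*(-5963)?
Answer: -1/14549 ≈ -6.8733e-5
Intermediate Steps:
H = 26365 (H = 20402 + 5963 = 26365)
1/(-40914 + H) = 1/(-40914 + 26365) = 1/(-14549) = -1/14549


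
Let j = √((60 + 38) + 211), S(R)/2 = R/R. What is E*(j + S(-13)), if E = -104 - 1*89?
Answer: -386 - 193*√309 ≈ -3778.6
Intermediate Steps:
S(R) = 2 (S(R) = 2*(R/R) = 2*1 = 2)
E = -193 (E = -104 - 89 = -193)
j = √309 (j = √(98 + 211) = √309 ≈ 17.578)
E*(j + S(-13)) = -193*(√309 + 2) = -193*(2 + √309) = -386 - 193*√309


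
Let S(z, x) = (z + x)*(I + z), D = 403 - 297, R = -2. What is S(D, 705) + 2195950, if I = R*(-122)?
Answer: 2479800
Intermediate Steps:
I = 244 (I = -2*(-122) = 244)
D = 106
S(z, x) = (244 + z)*(x + z) (S(z, x) = (z + x)*(244 + z) = (x + z)*(244 + z) = (244 + z)*(x + z))
S(D, 705) + 2195950 = (106² + 244*705 + 244*106 + 705*106) + 2195950 = (11236 + 172020 + 25864 + 74730) + 2195950 = 283850 + 2195950 = 2479800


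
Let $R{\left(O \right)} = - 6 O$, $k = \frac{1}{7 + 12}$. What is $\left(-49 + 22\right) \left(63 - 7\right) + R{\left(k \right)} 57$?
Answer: $-1530$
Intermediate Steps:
$k = \frac{1}{19} \approx 0.052632$
$\left(-49 + 22\right) \left(63 - 7\right) + R{\left(k \right)} 57 = \left(-49 + 22\right) \left(63 - 7\right) + \left(-6\right) \frac{1}{19} \cdot 57 = \left(-27\right) 56 - 18 = -1512 - 18 = -1530$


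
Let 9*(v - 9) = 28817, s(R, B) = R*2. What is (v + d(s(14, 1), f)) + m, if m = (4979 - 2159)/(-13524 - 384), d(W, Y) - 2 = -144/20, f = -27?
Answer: 167182129/52155 ≈ 3205.5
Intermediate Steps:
s(R, B) = 2*R
d(W, Y) = -26/5 (d(W, Y) = 2 - 144/20 = 2 - 144*1/20 = 2 - 36/5 = -26/5)
v = 28898/9 (v = 9 + (⅑)*28817 = 9 + 28817/9 = 28898/9 ≈ 3210.9)
m = -235/1159 (m = 2820/(-13908) = 2820*(-1/13908) = -235/1159 ≈ -0.20276)
(v + d(s(14, 1), f)) + m = (28898/9 - 26/5) - 235/1159 = 144256/45 - 235/1159 = 167182129/52155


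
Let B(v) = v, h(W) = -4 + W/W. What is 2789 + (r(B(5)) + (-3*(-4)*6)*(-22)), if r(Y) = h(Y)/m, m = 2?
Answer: 2407/2 ≈ 1203.5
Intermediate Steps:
h(W) = -3 (h(W) = -4 + 1 = -3)
r(Y) = -3/2
2789 + (r(B(5)) + (-3*(-4)*6)*(-22)) = 2789 + (-3/2 + (-3*(-4)*6)*(-22)) = 2789 + (-3/2 + (12*6)*(-22)) = 2789 + (-3/2 + 72*(-22)) = 2789 + (-3/2 - 1584) = 2789 - 3171/2 = 2407/2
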